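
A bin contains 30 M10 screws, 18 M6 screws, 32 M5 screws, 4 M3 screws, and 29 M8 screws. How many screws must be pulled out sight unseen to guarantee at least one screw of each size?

The hardest size to obtain is M3: we could draw every other screw first — 113 − 4 = 109 screws — without a single M3 one.
The next draw must be M3, so 109 + 1 = 110.

110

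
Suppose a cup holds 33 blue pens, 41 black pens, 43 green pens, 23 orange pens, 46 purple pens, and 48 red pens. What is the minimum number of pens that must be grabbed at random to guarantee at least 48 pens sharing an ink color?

In the worst case we take at most 47 of each ink color, but all 33 blue, all 41 black, all 43 green, all 23 orange, and all 46 purple (fewer than 47), giving 33 + 41 + 43 + 23 + 46 + 47 = 233.
One more pen then forces some ink color to 48, so 233 + 1 = 234.

234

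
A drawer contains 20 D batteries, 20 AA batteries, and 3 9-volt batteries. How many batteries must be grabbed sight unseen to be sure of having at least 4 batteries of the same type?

Treat the 3 types as pigeonholes.
The worst case takes 3 batteries of each type without reaching 4 of any: 3 × 3 = 9.
The next battery must bring some type to 4, so 9 + 1 = 10.

10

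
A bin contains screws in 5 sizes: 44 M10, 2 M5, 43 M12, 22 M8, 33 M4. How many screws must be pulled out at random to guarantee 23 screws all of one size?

91

In the worst case we take at most 22 of each size, but all 2 M5 (fewer than 22), giving 22 + 2 + 22 + 22 + 22 = 90.
One more screw then forces some size to 23, so 90 + 1 = 91.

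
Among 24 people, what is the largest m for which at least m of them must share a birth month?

The 24 people fall into 12 months of the year.
If each of the 12 months of the year held at most 1, the total would be at most 12 × 1 = 12 < 24, a contradiction.
So at least one holds ⌈24/12⌉ = 2.

2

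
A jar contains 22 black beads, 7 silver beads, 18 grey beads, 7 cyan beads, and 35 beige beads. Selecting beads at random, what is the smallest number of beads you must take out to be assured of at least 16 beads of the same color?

60

In the worst case we take at most 15 of each color, but all 7 silver and all 7 cyan (fewer than 15), giving 15 + 7 + 15 + 7 + 15 = 59.
One more bead then forces some color to 16, so 59 + 1 = 60.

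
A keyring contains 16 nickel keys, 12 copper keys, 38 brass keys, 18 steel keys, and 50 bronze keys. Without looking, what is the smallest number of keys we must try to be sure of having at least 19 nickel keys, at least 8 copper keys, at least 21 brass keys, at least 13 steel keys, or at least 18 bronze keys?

Each of the 5 types has its own threshold; avoid all of them simultaneously.
The worst case stops just short of every target: all 16 nickel, 7 copper, 20 brass, 12 steel, 17 bronze — 16 + 7 + 20 + 12 + 17 = 72 keys.
One more key must push some type to its target, so 72 + 1 = 73.

73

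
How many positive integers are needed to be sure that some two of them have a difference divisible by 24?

25

Two integers differ by a multiple of 24 exactly when they share a remainder mod 24.
There are 24 residue classes mod 24, so 24 integers can all lie in distinct classes.
One more integer must repeat a residue, giving a difference divisible by 24. So n = 24 + 1 = 25.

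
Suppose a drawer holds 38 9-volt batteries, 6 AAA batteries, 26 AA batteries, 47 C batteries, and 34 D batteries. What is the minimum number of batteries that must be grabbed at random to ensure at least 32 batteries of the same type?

126

In the worst case we take at most 31 of each type, but all 6 AAA and all 26 AA (fewer than 31), giving 31 + 6 + 26 + 31 + 31 = 125.
One more battery then forces some type to 32, so 125 + 1 = 126.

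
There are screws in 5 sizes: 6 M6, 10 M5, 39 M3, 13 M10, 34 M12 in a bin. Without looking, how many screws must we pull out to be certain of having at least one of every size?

The hardest size to obtain is M6: we could draw every other screw first — 102 − 6 = 96 screws — without a single M6 one.
The next draw must be M6, so 96 + 1 = 97.

97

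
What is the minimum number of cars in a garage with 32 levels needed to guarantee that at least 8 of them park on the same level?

225

There are 32 levels acting as pigeonholes.
With 32 × 7 = 224 cars we could place exactly 7 in each, with no class reaching 8.
One more forces some class to hold 8, so 224 + 1 = 225.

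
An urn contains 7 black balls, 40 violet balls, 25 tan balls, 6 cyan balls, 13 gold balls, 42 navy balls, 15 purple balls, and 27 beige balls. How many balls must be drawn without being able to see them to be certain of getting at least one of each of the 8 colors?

The hardest color to obtain is cyan: we could draw every other ball first — 175 − 6 = 169 balls — without a single cyan one.
The next draw must be cyan, so 169 + 1 = 170.

170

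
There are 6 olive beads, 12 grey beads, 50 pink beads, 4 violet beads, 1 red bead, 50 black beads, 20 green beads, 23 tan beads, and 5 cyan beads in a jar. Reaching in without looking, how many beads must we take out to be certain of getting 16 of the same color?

Treat the 9 colors as pigeonholes.
In the worst case we take at most 15 of each color, but all 6 olive, all 12 grey, all 4 violet, all 1 red, and all 5 cyan (fewer than 15), giving 6 + 12 + 15 + 4 + 1 + 15 + 15 + 15 + 5 = 88.
One more bead then forces some color to 16, so 88 + 1 = 89.

89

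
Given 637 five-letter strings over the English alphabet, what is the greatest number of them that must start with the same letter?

25

If each of the 26 possible first letters held at most 24, the total would be at most 26 × 24 = 624 < 637, a contradiction.
So at least one holds ⌈637/26⌉ = 25.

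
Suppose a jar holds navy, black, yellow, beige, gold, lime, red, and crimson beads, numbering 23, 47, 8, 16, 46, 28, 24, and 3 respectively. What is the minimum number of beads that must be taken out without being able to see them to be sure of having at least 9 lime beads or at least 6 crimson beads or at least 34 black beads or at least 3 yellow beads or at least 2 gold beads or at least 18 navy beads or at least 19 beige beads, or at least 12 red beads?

92

Each of the 8 colors has its own threshold; avoid all of them simultaneously.
The worst case stops just short of every target: 17 navy, 33 black, 2 yellow, all 16 beige, 1 gold, 8 lime, 11 red, all 3 crimson — 17 + 33 + 2 + 16 + 1 + 8 + 11 + 3 = 91 beads.
One more bead must push some color to its target, so 91 + 1 = 92.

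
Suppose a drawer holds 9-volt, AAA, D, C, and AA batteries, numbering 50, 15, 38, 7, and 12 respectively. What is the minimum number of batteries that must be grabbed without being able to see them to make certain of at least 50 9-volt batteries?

122

To avoid 9-volt batteries as long as possible, exhaust the other 4 types first.
The worst case draws every non-9-volt battery first: 15 + 38 + 7 + 12 = 72.
The next 50 draws are then forced to be 9-volt, giving 72 + 50 = 122.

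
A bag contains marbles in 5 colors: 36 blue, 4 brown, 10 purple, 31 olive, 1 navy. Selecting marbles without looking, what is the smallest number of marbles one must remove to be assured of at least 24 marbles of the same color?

In the worst case we take at most 23 of each color, but all 4 brown, all 10 purple, and all 1 navy (fewer than 23), giving 23 + 4 + 10 + 23 + 1 = 61.
One more marble then forces some color to 24, so 61 + 1 = 62.

62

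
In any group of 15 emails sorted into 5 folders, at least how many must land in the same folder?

3

The 15 emails fall into 5 folders.
If each of the 5 folders held at most 2, the total would be at most 5 × 2 = 10 < 15, a contradiction.
So at least one holds ⌈15/5⌉ = 3.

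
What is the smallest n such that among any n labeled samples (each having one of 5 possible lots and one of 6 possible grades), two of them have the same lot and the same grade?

31

There are 5 × 6 = 30 (lot, grade) combinations acting as pigeonholes.
With 30 labeled samples we could place one in each, avoiding any repeat.
One more forces some (lot, grade) pair to hold 2, so 30 + 1 = 31.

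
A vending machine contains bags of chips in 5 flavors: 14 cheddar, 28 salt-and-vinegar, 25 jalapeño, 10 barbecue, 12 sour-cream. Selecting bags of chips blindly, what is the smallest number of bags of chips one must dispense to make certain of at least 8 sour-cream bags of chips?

To avoid sour-cream bags of chips as long as possible, exhaust the other 4 flavors first.
The worst case draws every non-sour-cream bag of chips first: 14 + 28 + 25 + 10 = 77.
The next 8 draws are then forced to be sour-cream, giving 77 + 8 = 85.

85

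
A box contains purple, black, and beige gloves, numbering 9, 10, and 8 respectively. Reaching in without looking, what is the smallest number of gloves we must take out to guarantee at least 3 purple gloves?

21

The worst case draws every non-purple glove first: 10 + 8 = 18.
The next 3 draws are then forced to be purple, giving 18 + 3 = 21.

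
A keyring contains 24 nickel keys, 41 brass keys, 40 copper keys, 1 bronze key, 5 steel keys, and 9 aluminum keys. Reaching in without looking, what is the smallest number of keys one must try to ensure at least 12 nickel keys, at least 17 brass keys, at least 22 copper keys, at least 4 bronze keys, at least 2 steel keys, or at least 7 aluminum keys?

57

The worst case stops just short of every target: 11 nickel, 16 brass, 21 copper, all 1 bronze, 1 steel, 6 aluminum — 11 + 16 + 21 + 1 + 1 + 6 = 56 keys.
One more key must push some type to its target, so 56 + 1 = 57.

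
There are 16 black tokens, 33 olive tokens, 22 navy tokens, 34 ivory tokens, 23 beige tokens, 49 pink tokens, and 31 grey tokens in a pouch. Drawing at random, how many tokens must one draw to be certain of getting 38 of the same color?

In the worst case we take at most 37 of each color, but all 16 black, all 33 olive, all 22 navy, all 34 ivory, all 23 beige, and all 31 grey (fewer than 37), giving 16 + 33 + 22 + 34 + 23 + 37 + 31 = 196.
One more token then forces some color to 38, so 196 + 1 = 197.

197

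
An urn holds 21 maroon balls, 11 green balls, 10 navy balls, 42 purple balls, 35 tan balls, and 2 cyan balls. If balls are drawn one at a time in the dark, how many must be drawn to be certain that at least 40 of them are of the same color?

119

In the worst case we take at most 39 of each color, but all 21 maroon, all 11 green, all 10 navy, all 35 tan, and all 2 cyan (fewer than 39), giving 21 + 11 + 10 + 39 + 35 + 2 = 118.
One more ball then forces some color to 40, so 118 + 1 = 119.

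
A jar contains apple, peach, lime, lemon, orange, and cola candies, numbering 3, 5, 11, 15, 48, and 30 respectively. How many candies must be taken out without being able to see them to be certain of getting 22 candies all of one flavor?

77

In the worst case we take at most 21 of each flavor, but all 3 apple, all 5 peach, all 11 lime, and all 15 lemon (fewer than 21), giving 3 + 5 + 11 + 15 + 21 + 21 = 76.
One more candy then forces some flavor to 22, so 76 + 1 = 77.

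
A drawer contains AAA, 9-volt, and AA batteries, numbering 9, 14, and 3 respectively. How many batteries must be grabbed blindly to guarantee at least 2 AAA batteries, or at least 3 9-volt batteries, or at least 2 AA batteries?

The worst case stops just short of every target: 1 AAA, 2 9-volt, 1 AA — 1 + 2 + 1 = 4 batteries.
One more battery must push some type to its target, so 4 + 1 = 5.

5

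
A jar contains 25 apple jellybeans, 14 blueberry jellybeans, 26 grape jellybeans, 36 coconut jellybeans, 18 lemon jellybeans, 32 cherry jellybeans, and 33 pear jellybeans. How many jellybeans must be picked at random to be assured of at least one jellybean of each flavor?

The hardest flavor to obtain is blueberry: we could draw every other jellybean first — 184 − 14 = 170 jellybeans — without a single blueberry one.
The next draw must be blueberry, so 170 + 1 = 171.

171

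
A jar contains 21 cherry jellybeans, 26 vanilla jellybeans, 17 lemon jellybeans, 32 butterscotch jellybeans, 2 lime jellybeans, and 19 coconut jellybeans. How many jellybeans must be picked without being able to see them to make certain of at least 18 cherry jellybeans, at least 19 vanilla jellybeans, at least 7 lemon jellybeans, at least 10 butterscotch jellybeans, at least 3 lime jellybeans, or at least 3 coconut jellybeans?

55

The worst case stops just short of every target: 17 cherry, 18 vanilla, 6 lemon, 9 butterscotch, 2 lime, 2 coconut — 17 + 18 + 6 + 9 + 2 + 2 = 54 jellybeans.
One more jellybean must push some flavor to its target, so 54 + 1 = 55.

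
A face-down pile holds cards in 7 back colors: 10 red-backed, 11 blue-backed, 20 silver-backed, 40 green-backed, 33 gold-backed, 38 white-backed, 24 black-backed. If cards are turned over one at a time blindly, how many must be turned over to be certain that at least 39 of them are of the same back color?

Treat the 7 back colors as pigeonholes.
In the worst case we take at most 38 of each back color, but all 10 red-backed, all 11 blue-backed, all 20 silver-backed, all 33 gold-backed, and all 24 black-backed (fewer than 38), giving 10 + 11 + 20 + 38 + 33 + 38 + 24 = 174.
One more card then forces some back color to 39, so 174 + 1 = 175.

175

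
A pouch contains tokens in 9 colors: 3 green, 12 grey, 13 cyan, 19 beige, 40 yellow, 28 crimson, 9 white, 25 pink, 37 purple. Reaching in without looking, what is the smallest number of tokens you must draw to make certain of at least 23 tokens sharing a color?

In the worst case we take at most 22 of each color, but all 3 green, all 12 grey, all 13 cyan, all 19 beige, and all 9 white (fewer than 22), giving 3 + 12 + 13 + 19 + 22 + 22 + 9 + 22 + 22 = 144.
One more token then forces some color to 23, so 144 + 1 = 145.

145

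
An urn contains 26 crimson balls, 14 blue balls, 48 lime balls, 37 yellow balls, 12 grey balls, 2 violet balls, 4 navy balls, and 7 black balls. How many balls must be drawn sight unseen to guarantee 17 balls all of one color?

In the worst case we take at most 16 of each color, but all 14 blue, all 12 grey, all 2 violet, all 4 navy, and all 7 black (fewer than 16), giving 16 + 14 + 16 + 16 + 12 + 2 + 4 + 7 = 87.
One more ball then forces some color to 17, so 87 + 1 = 88.

88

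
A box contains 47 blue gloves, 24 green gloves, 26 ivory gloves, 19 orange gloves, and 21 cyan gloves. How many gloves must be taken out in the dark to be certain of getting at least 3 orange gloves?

121

To avoid orange gloves as long as possible, exhaust the other 4 colors first.
The worst case draws every non-orange glove first: 47 + 24 + 26 + 21 = 118.
The next 3 draws are then forced to be orange, giving 118 + 3 = 121.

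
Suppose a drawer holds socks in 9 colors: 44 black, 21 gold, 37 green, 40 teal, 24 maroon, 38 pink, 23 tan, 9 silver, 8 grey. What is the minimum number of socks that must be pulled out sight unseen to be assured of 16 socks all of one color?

In the worst case we take at most 15 of each color, but all 9 silver and all 8 grey (fewer than 15), giving 15 + 15 + 15 + 15 + 15 + 15 + 15 + 9 + 8 = 122.
One more sock then forces some color to 16, so 122 + 1 = 123.

123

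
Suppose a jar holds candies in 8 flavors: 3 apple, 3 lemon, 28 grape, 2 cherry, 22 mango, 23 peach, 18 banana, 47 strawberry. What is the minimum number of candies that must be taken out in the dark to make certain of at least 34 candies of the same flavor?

133

In the worst case we take at most 33 of each flavor, but all 3 apple, all 3 lemon, all 28 grape, all 2 cherry, all 22 mango, all 23 peach, and all 18 banana (fewer than 33), giving 3 + 3 + 28 + 2 + 22 + 23 + 18 + 33 = 132.
One more candy then forces some flavor to 34, so 132 + 1 = 133.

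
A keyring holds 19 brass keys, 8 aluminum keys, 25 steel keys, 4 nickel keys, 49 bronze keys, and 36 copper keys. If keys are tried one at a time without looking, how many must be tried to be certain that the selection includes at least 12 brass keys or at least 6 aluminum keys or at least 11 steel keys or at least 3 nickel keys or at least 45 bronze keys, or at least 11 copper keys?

83

The worst case stops just short of every target: 11 brass, 5 aluminum, 10 steel, 2 nickel, 44 bronze, 10 copper — 11 + 5 + 10 + 2 + 44 + 10 = 82 keys.
One more key must push some type to its target, so 82 + 1 = 83.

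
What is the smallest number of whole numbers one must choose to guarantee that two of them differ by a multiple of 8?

9

Two integers differ by a multiple of 8 exactly when they share a remainder mod 8.
There are 8 residue classes mod 8, so 8 integers can all lie in distinct classes.
One more integer must repeat a residue, giving a difference divisible by 8. So n = 8 + 1 = 9.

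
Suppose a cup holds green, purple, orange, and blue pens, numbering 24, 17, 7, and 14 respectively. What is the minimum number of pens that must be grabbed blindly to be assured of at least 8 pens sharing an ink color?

29

The worst case takes 7 pens of each ink color without reaching 8 of any: 4 × 7 = 28.
The next pen must bring some ink color to 8, so 28 + 1 = 29.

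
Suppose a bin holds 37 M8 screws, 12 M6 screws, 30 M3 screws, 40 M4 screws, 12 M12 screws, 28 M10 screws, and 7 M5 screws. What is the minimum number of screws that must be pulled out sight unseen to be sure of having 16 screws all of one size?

92

In the worst case we take at most 15 of each size, but all 12 M6, all 12 M12, and all 7 M5 (fewer than 15), giving 15 + 12 + 15 + 15 + 12 + 15 + 7 = 91.
One more screw then forces some size to 16, so 91 + 1 = 92.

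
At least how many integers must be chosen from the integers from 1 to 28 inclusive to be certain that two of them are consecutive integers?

15

Partition {1, …, 28} into 14 pairs: {1,2}, {3,4}, …, {27,28}.
Choosing 14 integers — say the 14 even numbers 2, 4, …, 28 — takes one from each pair and avoids the property.
Choosing 15 forces two into the same pair by pigeonhole, and those are consecutive. So 15.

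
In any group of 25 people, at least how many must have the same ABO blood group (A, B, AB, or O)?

There are 4 ABO blood groups, which serve as the pigeonholes.
If each of the 4 ABO blood groups held at most 6, the total would be at most 4 × 6 = 24 < 25, a contradiction.
So at least one holds ⌈25/4⌉ = 7.

7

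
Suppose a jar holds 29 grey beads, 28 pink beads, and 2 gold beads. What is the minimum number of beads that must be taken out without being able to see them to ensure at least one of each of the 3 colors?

The hardest color to obtain is gold: we could draw every other bead first — 59 − 2 = 57 beads — without a single gold one.
The next draw must be gold, so 57 + 1 = 58.

58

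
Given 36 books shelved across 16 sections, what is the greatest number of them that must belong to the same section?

The 36 books fall into 16 sections.
If each of the 16 sections held at most 2, the total would be at most 16 × 2 = 32 < 36, a contradiction.
So at least one holds ⌈36/16⌉ = 3.

3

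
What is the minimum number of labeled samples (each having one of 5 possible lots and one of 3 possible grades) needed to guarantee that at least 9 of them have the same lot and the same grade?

There are 5 × 3 = 15 (lot, grade) combinations acting as pigeonholes.
With 15 × 8 = 120 labeled samples we could place exactly 8 in each, with no (lot, grade) pair reaching 9.
One more forces some (lot, grade) pair to hold 9, so 120 + 1 = 121.

121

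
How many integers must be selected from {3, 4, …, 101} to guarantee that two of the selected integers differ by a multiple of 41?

Group the integers by remainder mod 41; there are 41 residue classes, each nonempty in this range.
Choosing one from each class (41 integers) avoids any shared remainder.
One more choice must repeat a class, so two differ by a multiple of 41. Hence 41 + 1 = 42.

42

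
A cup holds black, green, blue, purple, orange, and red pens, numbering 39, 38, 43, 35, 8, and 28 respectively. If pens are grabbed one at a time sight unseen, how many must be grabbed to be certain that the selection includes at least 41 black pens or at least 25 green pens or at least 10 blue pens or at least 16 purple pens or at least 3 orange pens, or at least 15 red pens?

104

The worst case stops just short of every target: all 39 black, 24 green, 9 blue, 15 purple, 2 orange, 14 red — 39 + 24 + 9 + 15 + 2 + 14 = 103 pens.
One more pen must push some ink color to its target, so 103 + 1 = 104.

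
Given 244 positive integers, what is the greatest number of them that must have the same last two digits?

3

The 244 positive integers fall into 100 possible two-digit endings.
If each of the 100 possible two-digit endings held at most 2, the total would be at most 100 × 2 = 200 < 244, a contradiction.
So at least one holds ⌈244/100⌉ = 3.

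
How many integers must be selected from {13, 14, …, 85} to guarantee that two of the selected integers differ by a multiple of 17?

Use the pigeonhole principle on residue classes: group the integers by remainder mod 17; there are 17 residue classes, each nonempty in this range.
Choosing one from each class (17 integers) avoids any shared remainder.
One more choice must repeat a class, so two differ by a multiple of 17. Hence 17 + 1 = 18.

18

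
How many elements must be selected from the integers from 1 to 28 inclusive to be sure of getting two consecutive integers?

15

Partition {1, …, 28} into 14 pairs: {1,2}, {3,4}, …, {27,28}.
Choosing 14 integers — say the 14 even numbers 2, 4, …, 28 — takes one from each pair and avoids the property.
Choosing 15 forces two into the same pair by pigeonhole, and those are consecutive. So 15.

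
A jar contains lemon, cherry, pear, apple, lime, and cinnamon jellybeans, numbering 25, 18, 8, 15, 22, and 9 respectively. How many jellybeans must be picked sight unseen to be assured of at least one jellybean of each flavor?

The hardest flavor to obtain is pear: we could draw every other jellybean first — 97 − 8 = 89 jellybeans — without a single pear one.
The next draw must be pear, so 89 + 1 = 90.

90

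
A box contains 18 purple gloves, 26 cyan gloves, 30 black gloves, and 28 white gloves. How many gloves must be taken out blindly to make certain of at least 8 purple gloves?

92

To avoid purple gloves as long as possible, exhaust the other 3 colors first.
The worst case draws every non-purple glove first: 26 + 30 + 28 = 84.
The next 8 draws are then forced to be purple, giving 84 + 8 = 92.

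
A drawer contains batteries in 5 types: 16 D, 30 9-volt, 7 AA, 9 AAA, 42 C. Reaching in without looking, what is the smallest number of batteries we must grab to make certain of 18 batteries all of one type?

In the worst case we take at most 17 of each type, but all 16 D, all 7 AA, and all 9 AAA (fewer than 17), giving 16 + 17 + 7 + 9 + 17 = 66.
One more battery then forces some type to 18, so 66 + 1 = 67.

67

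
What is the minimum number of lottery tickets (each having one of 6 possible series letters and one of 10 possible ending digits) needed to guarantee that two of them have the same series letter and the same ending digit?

There are 6 × 10 = 60 (series letter, ending digit) combinations acting as pigeonholes.
With 60 lottery tickets we could place one in each, avoiding any repeat.
One more forces some (series letter, ending digit) pair to hold 2, so 60 + 1 = 61.

61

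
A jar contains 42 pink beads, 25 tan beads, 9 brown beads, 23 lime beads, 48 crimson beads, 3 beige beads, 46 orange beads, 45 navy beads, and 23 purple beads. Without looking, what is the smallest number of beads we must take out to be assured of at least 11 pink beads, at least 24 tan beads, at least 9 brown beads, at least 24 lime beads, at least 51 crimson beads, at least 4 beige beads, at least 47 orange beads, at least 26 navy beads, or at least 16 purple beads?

202

The worst case stops just short of every target: 10 pink, 23 tan, 8 brown, 23 lime, all 48 crimson, 3 beige, 46 orange, 25 navy, 15 purple — 10 + 23 + 8 + 23 + 48 + 3 + 46 + 25 + 15 = 201 beads.
One more bead must push some color to its target, so 201 + 1 = 202.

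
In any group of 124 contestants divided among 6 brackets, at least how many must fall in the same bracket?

21

The 124 contestants fall into 6 brackets.
If each of the 6 brackets held at most 20, the total would be at most 6 × 20 = 120 < 124, a contradiction.
So at least one holds ⌈124/6⌉ = 21.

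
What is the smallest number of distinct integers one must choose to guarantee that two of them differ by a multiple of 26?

27

Two integers differ by a multiple of 26 exactly when they share a remainder mod 26.
There are 26 residue classes mod 26, so 26 integers can all lie in distinct classes.
One more integer must repeat a residue, giving a difference divisible by 26. So n = 26 + 1 = 27.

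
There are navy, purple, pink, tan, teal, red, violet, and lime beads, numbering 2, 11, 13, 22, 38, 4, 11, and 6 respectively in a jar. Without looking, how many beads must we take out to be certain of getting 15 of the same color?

76

In the worst case we take at most 14 of each color, but all 2 navy, all 11 purple, all 13 pink, all 4 red, all 11 violet, and all 6 lime (fewer than 14), giving 2 + 11 + 13 + 14 + 14 + 4 + 11 + 6 = 75.
One more bead then forces some color to 15, so 75 + 1 = 76.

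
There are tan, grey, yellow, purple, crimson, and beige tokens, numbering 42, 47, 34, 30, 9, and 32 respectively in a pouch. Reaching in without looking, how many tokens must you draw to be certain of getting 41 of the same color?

186

In the worst case we take at most 40 of each color, but all 34 yellow, all 30 purple, all 9 crimson, and all 32 beige (fewer than 40), giving 40 + 40 + 34 + 30 + 9 + 32 = 185.
One more token then forces some color to 41, so 185 + 1 = 186.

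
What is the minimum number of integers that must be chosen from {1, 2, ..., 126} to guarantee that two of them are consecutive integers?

Partition {1, …, 126} into 63 pairs: {1,2}, {3,4}, …, {125,126}.
Choosing 63 integers — say the 63 even numbers 2, 4, …, 126 — takes one from each pair and avoids the property.
Choosing 64 forces two into the same pair by pigeonhole, and those are consecutive. So 64.

64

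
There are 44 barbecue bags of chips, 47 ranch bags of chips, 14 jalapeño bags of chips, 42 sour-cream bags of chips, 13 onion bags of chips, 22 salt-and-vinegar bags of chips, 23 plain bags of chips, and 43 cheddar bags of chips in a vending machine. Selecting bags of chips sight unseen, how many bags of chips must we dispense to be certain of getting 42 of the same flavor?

In the worst case we take at most 41 of each flavor, but all 14 jalapeño, all 13 onion, all 22 salt-and-vinegar, and all 23 plain (fewer than 41), giving 41 + 41 + 14 + 41 + 13 + 22 + 23 + 41 = 236.
One more bag of chips then forces some flavor to 42, so 236 + 1 = 237.

237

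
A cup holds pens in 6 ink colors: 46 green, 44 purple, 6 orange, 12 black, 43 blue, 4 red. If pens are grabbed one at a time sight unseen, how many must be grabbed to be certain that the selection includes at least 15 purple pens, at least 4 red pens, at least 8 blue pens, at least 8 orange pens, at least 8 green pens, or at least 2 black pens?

Each of the 6 ink colors has its own threshold; avoid all of them simultaneously.
The worst case stops just short of every target: 7 green, 14 purple, all 6 orange, 1 black, 7 blue, 3 red — 7 + 14 + 6 + 1 + 7 + 3 = 38 pens.
One more pen must push some ink color to its target, so 38 + 1 = 39.

39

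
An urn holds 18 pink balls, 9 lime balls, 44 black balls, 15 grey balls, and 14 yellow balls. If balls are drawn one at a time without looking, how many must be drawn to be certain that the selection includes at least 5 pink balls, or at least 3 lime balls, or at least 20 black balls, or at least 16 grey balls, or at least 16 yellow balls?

Each of the 5 colors has its own threshold; avoid all of them simultaneously.
The worst case stops just short of every target: 4 pink, 2 lime, 19 black, 15 grey, all 14 yellow — 4 + 2 + 19 + 15 + 14 = 54 balls.
One more ball must push some color to its target, so 54 + 1 = 55.

55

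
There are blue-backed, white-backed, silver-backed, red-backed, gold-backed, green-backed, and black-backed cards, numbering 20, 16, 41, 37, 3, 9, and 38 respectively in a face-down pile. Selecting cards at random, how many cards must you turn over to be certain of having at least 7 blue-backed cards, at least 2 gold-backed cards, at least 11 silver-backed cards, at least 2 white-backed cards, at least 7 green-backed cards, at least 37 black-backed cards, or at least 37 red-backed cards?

97

Each of the 7 back colors has its own threshold; avoid all of them simultaneously.
The worst case stops just short of every target: 6 blue-backed, 1 white-backed, 10 silver-backed, 36 red-backed, 1 gold-backed, 6 green-backed, 36 black-backed — 6 + 1 + 10 + 36 + 1 + 6 + 36 = 96 cards.
One more card must push some back color to its target, so 96 + 1 = 97.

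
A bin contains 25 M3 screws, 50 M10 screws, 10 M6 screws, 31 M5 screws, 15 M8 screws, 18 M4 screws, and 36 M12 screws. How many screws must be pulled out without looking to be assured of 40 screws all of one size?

Treat the 7 sizes as pigeonholes.
In the worst case we take at most 39 of each size, but all 25 M3, all 10 M6, all 31 M5, all 15 M8, all 18 M4, and all 36 M12 (fewer than 39), giving 25 + 39 + 10 + 31 + 15 + 18 + 36 = 174.
One more screw then forces some size to 40, so 174 + 1 = 175.

175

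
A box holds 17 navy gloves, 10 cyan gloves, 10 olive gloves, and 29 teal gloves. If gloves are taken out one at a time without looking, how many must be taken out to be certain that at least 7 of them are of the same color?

The worst case takes 6 gloves of each color without reaching 7 of any: 4 × 6 = 24.
The next glove must bring some color to 7, so 24 + 1 = 25.

25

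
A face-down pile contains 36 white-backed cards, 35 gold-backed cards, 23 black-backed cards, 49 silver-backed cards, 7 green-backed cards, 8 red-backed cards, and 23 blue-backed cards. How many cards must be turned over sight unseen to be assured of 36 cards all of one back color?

167

Treat the 7 back colors as pigeonholes.
In the worst case we take at most 35 of each back color, but all 23 black-backed, all 7 green-backed, all 8 red-backed, and all 23 blue-backed (fewer than 35), giving 35 + 35 + 23 + 35 + 7 + 8 + 23 = 166.
One more card then forces some back color to 36, so 166 + 1 = 167.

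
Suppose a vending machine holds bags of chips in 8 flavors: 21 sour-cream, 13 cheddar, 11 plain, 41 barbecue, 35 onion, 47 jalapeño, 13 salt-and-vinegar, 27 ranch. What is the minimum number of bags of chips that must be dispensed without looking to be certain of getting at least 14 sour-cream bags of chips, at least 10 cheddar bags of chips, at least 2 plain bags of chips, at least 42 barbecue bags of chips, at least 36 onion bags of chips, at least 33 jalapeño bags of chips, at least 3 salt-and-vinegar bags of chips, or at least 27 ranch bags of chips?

160

The worst case stops just short of every target: 13 sour-cream, 9 cheddar, 1 plain, 41 barbecue, 35 onion, 32 jalapeño, 2 salt-and-vinegar, 26 ranch — 13 + 9 + 1 + 41 + 35 + 32 + 2 + 26 = 159 bags of chips.
One more bag of chips must push some flavor to its target, so 159 + 1 = 160.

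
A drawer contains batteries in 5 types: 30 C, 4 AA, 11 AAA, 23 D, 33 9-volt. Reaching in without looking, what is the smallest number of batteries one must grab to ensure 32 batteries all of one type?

In the worst case we take at most 31 of each type, but all 30 C, all 4 AA, all 11 AAA, and all 23 D (fewer than 31), giving 30 + 4 + 11 + 23 + 31 = 99.
One more battery then forces some type to 32, so 99 + 1 = 100.

100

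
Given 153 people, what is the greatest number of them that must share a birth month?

13

The 153 people fall into 12 months of the year.
If each of the 12 months of the year held at most 12, the total would be at most 12 × 12 = 144 < 153, a contradiction.
So at least one holds ⌈153/12⌉ = 13.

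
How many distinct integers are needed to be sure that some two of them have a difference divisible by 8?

9

Two integers differ by a multiple of 8 exactly when they share a remainder mod 8.
There are 8 residue classes mod 8, so 8 integers can all lie in distinct classes.
One more integer must repeat a residue, giving a difference divisible by 8. So n = 8 + 1 = 9.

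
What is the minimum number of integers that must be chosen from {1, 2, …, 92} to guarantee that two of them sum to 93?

47

Partition {1, …, 92} into 46 pairs: {1,92}, {2,91}, …, {46,47}.
Choosing 46 integers — say the integers 1 through 46 — takes one from each pair and avoids the property.
Choosing 47 forces two into the same pair by pigeonhole, and those sum to 93. So 47.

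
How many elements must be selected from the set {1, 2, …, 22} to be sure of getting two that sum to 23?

Partition {1, …, 22} into 11 pairs: {1,22}, {2,21}, …, {11,12}.
Choosing 11 integers — say the integers 1 through 11 — takes one from each pair and avoids the property.
Choosing 12 forces two into the same pair by pigeonhole, and those sum to 23. So 12.

12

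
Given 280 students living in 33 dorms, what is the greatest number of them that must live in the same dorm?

9

The 280 students fall into 33 dorms.
If each of the 33 dorms held at most 8, the total would be at most 33 × 8 = 264 < 280, a contradiction.
So at least one holds ⌈280/33⌉ = 9.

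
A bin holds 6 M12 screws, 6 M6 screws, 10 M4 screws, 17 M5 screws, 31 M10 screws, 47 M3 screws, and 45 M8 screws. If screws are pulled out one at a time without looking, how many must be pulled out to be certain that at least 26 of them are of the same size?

Treat the 7 sizes as pigeonholes.
In the worst case we take at most 25 of each size, but all 6 M12, all 6 M6, all 10 M4, and all 17 M5 (fewer than 25), giving 6 + 6 + 10 + 17 + 25 + 25 + 25 = 114.
One more screw then forces some size to 26, so 114 + 1 = 115.

115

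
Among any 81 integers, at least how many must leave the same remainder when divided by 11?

8

The 81 integers fall into 11 residue classes modulo 11.
If each of the 11 residue classes modulo 11 held at most 7, the total would be at most 11 × 7 = 77 < 81, a contradiction.
So at least one holds ⌈81/11⌉ = 8.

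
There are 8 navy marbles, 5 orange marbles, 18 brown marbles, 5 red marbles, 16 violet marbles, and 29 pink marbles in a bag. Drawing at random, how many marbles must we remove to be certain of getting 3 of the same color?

13

The worst case takes 2 marbles of each color without reaching 3 of any: 6 × 2 = 12.
The next marble must bring some color to 3, so 12 + 1 = 13.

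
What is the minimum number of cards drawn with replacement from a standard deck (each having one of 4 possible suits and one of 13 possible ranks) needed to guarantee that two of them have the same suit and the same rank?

There are 4 × 13 = 52 (suit, rank) combinations acting as pigeonholes.
With 52 cards drawn with replacement from a standard deck we could place one in each, avoiding any repeat.
One more forces some (suit, rank) pair to hold 2, so 52 + 1 = 53.

53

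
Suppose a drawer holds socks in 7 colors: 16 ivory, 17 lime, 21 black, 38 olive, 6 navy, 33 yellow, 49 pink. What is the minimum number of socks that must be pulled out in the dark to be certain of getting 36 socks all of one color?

In the worst case we take at most 35 of each color, but all 16 ivory, all 17 lime, all 21 black, all 6 navy, and all 33 yellow (fewer than 35), giving 16 + 17 + 21 + 35 + 6 + 33 + 35 = 163.
One more sock then forces some color to 36, so 163 + 1 = 164.

164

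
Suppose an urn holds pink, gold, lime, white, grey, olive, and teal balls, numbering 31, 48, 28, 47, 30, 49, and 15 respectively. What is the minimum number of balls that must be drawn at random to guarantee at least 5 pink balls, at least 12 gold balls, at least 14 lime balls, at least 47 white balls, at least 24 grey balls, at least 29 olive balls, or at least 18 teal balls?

141

The worst case stops just short of every target: 4 pink, 11 gold, 13 lime, 46 white, 23 grey, 28 olive, all 15 teal — 4 + 11 + 13 + 46 + 23 + 28 + 15 = 140 balls.
One more ball must push some color to its target, so 140 + 1 = 141.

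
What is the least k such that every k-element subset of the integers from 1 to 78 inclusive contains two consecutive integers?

40

Partition {1, …, 78} into 39 pairs: {1,2}, {3,4}, …, {77,78}.
Choosing 39 integers — say the 39 even numbers 2, 4, …, 78 — takes one from each pair and avoids the property.
Choosing 40 forces two into the same pair by pigeonhole, and those are consecutive. So 40.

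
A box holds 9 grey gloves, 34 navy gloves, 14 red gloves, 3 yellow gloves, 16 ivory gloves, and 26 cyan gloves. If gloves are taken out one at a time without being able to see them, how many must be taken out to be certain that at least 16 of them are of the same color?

In the worst case we take at most 15 of each color, but all 9 grey, all 14 red, and all 3 yellow (fewer than 15), giving 9 + 15 + 14 + 3 + 15 + 15 = 71.
One more glove then forces some color to 16, so 71 + 1 = 72.

72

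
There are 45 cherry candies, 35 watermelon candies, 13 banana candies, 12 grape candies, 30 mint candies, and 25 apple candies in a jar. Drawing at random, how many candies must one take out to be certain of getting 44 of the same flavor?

In the worst case we take at most 43 of each flavor, but all 35 watermelon, all 13 banana, all 12 grape, all 30 mint, and all 25 apple (fewer than 43), giving 43 + 35 + 13 + 12 + 30 + 25 = 158.
One more candy then forces some flavor to 44, so 158 + 1 = 159.

159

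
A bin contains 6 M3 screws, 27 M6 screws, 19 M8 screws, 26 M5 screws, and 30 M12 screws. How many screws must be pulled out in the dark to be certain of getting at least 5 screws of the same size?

21

The worst case takes 4 screws of each size without reaching 5 of any: 5 × 4 = 20.
The next screw must bring some size to 5, so 20 + 1 = 21.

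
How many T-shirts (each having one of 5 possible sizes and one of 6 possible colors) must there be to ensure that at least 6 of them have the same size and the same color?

There are 5 × 6 = 30 (size, color) combinations acting as pigeonholes.
With 30 × 5 = 150 T-shirts we could place exactly 5 in each, with no (size, color) pair reaching 6.
One more forces some (size, color) pair to hold 6, so 150 + 1 = 151.

151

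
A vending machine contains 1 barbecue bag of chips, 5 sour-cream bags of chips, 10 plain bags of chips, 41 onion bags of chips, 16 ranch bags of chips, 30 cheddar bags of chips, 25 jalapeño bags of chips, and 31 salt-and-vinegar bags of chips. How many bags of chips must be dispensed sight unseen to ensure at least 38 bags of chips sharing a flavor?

156

In the worst case we take at most 37 of each flavor, but all 1 barbecue, all 5 sour-cream, all 10 plain, all 16 ranch, all 30 cheddar, all 25 jalapeño, and all 31 salt-and-vinegar (fewer than 37), giving 1 + 5 + 10 + 37 + 16 + 30 + 25 + 31 = 155.
One more bag of chips then forces some flavor to 38, so 155 + 1 = 156.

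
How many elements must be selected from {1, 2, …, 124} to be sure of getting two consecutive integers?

63

Partition {1, …, 124} into 62 pairs: {1,2}, {3,4}, …, {123,124}.
Choosing 62 integers — say the 62 even numbers 2, 4, …, 124 — takes one from each pair and avoids the property.
Choosing 63 forces two into the same pair by pigeonhole, and those are consecutive. So 63.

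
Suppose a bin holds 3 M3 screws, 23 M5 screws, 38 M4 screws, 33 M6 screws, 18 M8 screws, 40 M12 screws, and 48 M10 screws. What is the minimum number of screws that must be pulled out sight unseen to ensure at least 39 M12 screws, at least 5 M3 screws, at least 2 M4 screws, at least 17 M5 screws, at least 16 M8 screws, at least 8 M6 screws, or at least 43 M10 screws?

123

Each of the 7 sizes has its own threshold; avoid all of them simultaneously.
The worst case stops just short of every target: all 3 M3, 16 M5, 1 M4, 7 M6, 15 M8, 38 M12, 42 M10 — 3 + 16 + 1 + 7 + 15 + 38 + 42 = 122 screws.
One more screw must push some size to its target, so 122 + 1 = 123.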